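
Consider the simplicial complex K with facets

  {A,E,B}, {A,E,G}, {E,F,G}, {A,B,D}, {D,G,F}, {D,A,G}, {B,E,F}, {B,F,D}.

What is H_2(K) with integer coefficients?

Fix the vertex order A < B < D < E < F < G and write every simplex with vertices in increasing order. Then dim K = 2 and the simplices of K are:

  0-simplices (6): A, B, D, E, F, G
  1-simplices (12): AB, AD, AE, AG, BD, BE, BF, DF, DG, EF, EG, FG
  2-simplices (8): ABD, ABE, ADG, AEG, BDF, BEF, DFG, EFG

so the chain groups are C_0 ≅ Z^6, C_1 ≅ Z^12, C_2 ≅ Z^8.

Boundary ∂_1: C_1 → C_0 maps an edge to its endpoints' difference, ∂[p,q] = q − p.
As a 6×12 matrix over Z this has rank 5, with invariant factors (1,1,1,1,1).

∂_2: C_2 → C_1 maps a triangle to the signed sum of its edges. For instance
  ∂EFG = FG − EG + EF,
  ∂BDF = DF − BF + BD.
The resulting 12×8 matrix has rank 7, and its Smith normal form has invariant factors (1,1,1,1,1,1,1).

Reading off H_k = ker ∂_k / im ∂_{k+1}:

  H_2: rank ker ∂_2 − rank ∂_3 = (8 − 7) − 0 = 1, and there is no ∂_3, so H_2 = Z.

H_2 = Z.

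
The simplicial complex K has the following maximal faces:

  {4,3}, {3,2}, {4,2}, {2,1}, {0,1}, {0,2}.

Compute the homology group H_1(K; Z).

H_1 = Z^2.

Take the total order 0 < 1 < 2 < 3 < 4 on the vertex set. Then K (dimension 1) consists of the simplices:

  0-simplices (5): [0], [1], [2], [3], [4]
  1-simplices (6): [0,1], [0,2], [1,2], [2,3], [2,4], [3,4]

Hence C_0 ≅ Z^5, C_1 ≅ Z^6.

∂_1: C_1 → C_0 sends each edge [p,q] (with p < q) to q − p. For instance
  ∂[2,4] = [4] − [2].
The resulting 5×6 matrix has rank 4, and its Smith normal form has invariant factors (1,1,1,1).

Reading off H_k = ker ∂_k / im ∂_{k+1}:

  H_1: rank ker ∂_1 − rank ∂_2 = (6 − 4) − 0 = 2, and there is no ∂_2, so H_1 ≅ Z^2.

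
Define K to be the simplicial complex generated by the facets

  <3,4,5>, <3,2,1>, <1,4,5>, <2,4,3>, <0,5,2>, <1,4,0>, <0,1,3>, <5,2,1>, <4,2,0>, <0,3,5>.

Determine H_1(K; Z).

H_1 ≅ Z/2.

Fix the vertex order 0 < 1 < 2 < 3 < 4 < 5 and write every simplex with vertices in increasing order. Then dim K = 2 and the simplices of K are:

  0-simplices (6): [0], [1], [2], [3], [4], [5]
  1-simplices (15): [0,1], [0,2], [0,3], [0,4], [0,5], [1,2], [1,3], [1,4], [1,5], [2,3], [2,4], [2,5], [3,4], [3,5], [4,5]
  2-simplices (10): [0,1,3], [0,1,4], [0,2,4], [0,2,5], [0,3,5], [1,2,3], [1,2,5], [1,4,5], [2,3,4], [3,4,5]

giving chain groups C_0 ≅ Z^6, C_1 ≅ Z^15, C_2 ≅ Z^10.

∂_1: C_1 → C_0 maps an edge to its endpoints' difference, ∂[p,q] = q − p. For instance
  ∂[1,3] = [3] − [1].
The resulting 6×15 matrix has rank 5, and its Smith normal form has invariant factors (1,1,1,1,1).

Boundary ∂_2: C_2 → C_1 sends each 2-simplex [p,q,r] to [q,r] − [p,r] + [p,q]. For instance
  ∂[0,1,3] = [1,3] − [0,3] + [0,1],
  ∂[1,4,5] = [4,5] − [1,5] + [1,4].
The 15×10 boundary matrix has rank 10 and Smith normal form diag(1,1,1,1,1,1,1,1,1,2).

From H_k ≅ ker(∂_k) / im(∂_{k+1}) we obtain:

  H_1: rank ker ∂_1 − rank ∂_2 = (15 − 5) − 10 = 0, and ∂_2 has invariant factor 2 > 1, so H_1 ≅ Z/2.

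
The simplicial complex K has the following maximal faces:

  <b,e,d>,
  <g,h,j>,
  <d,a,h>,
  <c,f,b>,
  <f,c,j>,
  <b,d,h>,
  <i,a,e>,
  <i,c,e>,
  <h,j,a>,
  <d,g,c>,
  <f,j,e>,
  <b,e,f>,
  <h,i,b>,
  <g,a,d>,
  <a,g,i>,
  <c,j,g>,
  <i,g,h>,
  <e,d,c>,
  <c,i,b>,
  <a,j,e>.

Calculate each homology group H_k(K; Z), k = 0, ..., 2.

H_0 = Z,  H_1 = Z ⊕ Z/2,  H_2 = 0.

Take the total order a < b < c < d < e < f < g < h < i < j on the vertex set. Then K (dimension 2) consists of the simplices:

  0-simplices (10): a, b, c, d, e, f, g, h, i, j
  1-simplices (30): ad, ae, ag, ah, ai, aj, bc, bd, be, bf, bh, bi, cd, ce, cf, cg, ci, cj, de, dg, dh, ef, ei, ej, fj, gh, gi, gj, hi, hj
  2-simplices (20): adg, adh, aei, aej, agi, ahj, bcf, bci, bde, bdh, bef, bhi, cde, cdg, cei, cfj, cgj, efj, ghi, ghj

so the chain groups are C_0 ≅ Z^10, C_1 ≅ Z^30, C_2 ≅ Z^20.

Boundary ∂_1: C_1 → C_0 is given by ∂[p,q] = [q] − [p].
This gives a 10×30 integer matrix of rank 9; reducing to Smith normal form yields diagonal entries (1,1,1,1,1,1,1,1,1).

The boundary map ∂_2: C_2 → C_1 acts by ∂[p,q,r] = [q,r] − [p,r] + [p,q]. For instance
  ∂bef = ef − bf + be,
  ∂bde = de − be + bd.
As a 30×20 matrix over Z this has rank 20, with invariant factors (1,1,1,1,1,1,1,1,1,1,1,1,1,1,1,1,1,1,1,2).

From H_k ≅ ker(∂_k) / im(∂_{k+1}) we obtain:

  H_0: rank C_0 − rank ∂_1 = 10 − 9 = 1, and the invariant factors of ∂_1 are all 1, so H_0 = Z.
  H_1: rank ker ∂_1 − rank ∂_2 = (30 − 9) − 20 = 1, and ∂_2 has invariant factor 2 > 1, so H_1 = Z ⊕ Z/2.
  H_2: rank ker ∂_2 − rank ∂_3 = (20 − 20) − 0 = 0, and there is no ∂_3, so H_2 = 0.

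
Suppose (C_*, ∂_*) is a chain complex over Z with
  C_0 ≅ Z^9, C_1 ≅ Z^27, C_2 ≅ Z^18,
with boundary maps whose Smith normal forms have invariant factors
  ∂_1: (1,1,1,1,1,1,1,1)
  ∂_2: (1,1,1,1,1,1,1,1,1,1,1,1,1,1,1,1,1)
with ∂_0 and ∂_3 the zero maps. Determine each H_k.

H_0 ≅ Z,  H_1 ≅ Z^2,  H_2 ≅ Z.

H_0: b_0 = 9 − 0 − 8 = 1; torsion from ∂_1 factors > 1: none. So H_0 ≅ Z.
H_1: b_1 = 27 − 8 − 17 = 2; torsion from ∂_2 factors > 1: none. So H_1 ≅ Z^2.
H_2: b_2 = 18 − 17 − 0 = 1; torsion from ∂_3 factors > 1: none. So H_2 ≅ Z.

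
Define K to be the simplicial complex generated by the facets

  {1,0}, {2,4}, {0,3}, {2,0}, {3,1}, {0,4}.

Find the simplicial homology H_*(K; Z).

Fix the vertex order 0 < 1 < 2 < 3 < 4 and write every simplex with vertices in increasing order. Then dim K = 1 and the simplices of K are:

  0-simplices (5): [0], [1], [2], [3], [4]
  1-simplices (6): [0,1], [0,2], [0,3], [0,4], [1,3], [2,4]

giving chain groups C_0 ≅ Z^5, C_1 ≅ Z^6.

Boundary ∂_1: C_1 → C_0 is given by ∂[p,q] = [q] − [p].
This gives a 5×6 integer matrix of rank 4; reducing to Smith normal form yields diagonal entries (1,1,1,1).

Computing H_k = (kernel of ∂_k) / (image of ∂_{k+1}):

  H_0: rank C_0 − rank ∂_1 = 5 − 4 = 1, and the invariant factors of ∂_1 are all 1, so H_0 = Z.
  H_1: rank ker ∂_1 − rank ∂_2 = (6 − 4) − 0 = 2, and there is no ∂_2, so H_1 = Z^2.

(K is a triangulation of a wedge of 2 circles.)

H_0 = Z,  H_1 = Z^2.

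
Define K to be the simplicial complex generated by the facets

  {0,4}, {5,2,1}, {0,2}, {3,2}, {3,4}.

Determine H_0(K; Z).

Fix the vertex order 0 < 1 < 2 < 3 < 4 < 5 and write every simplex with vertices in increasing order. Then dim K = 2 and the simplices of K are:

  0-simplices (6): [0], [1], [2], [3], [4], [5]
  1-simplices (7): [0,2], [0,4], [1,2], [1,5], [2,3], [2,5], [3,4]
  2-simplices (1): [1,2,5]

giving chain groups C_0 ≅ Z^6, C_1 ≅ Z^7, C_2 ≅ Z^1.

Boundary ∂_1: C_1 → C_0 is given by ∂[p,q] = [q] − [p].
The 6×7 boundary matrix has rank 5 and Smith normal form diag(1,1,1,1,1).

∂_2: C_2 → C_1 sends each 2-simplex [p,q,r] to [q,r] − [p,r] + [p,q]. For instance
  ∂[1,2,5] = [2,5] − [1,5] + [1,2].
The resulting 7×1 matrix has rank 1, and its Smith normal form has invariant factors (1).

Computing H_k = (kernel of ∂_k) / (image of ∂_{k+1}):

  H_0: rank C_0 − rank ∂_1 = 6 − 5 = 1, and the invariant factors of ∂_1 are all 1, so H_0 ≅ Z.

H_0 ≅ Z.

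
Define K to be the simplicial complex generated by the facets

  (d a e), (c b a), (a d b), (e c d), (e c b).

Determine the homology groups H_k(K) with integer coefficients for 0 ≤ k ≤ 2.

Take the total order a < b < c < d < e on the vertex set. Then K (dimension 2) consists of the simplices:

  0-simplices (5): a, b, c, d, e
  1-simplices (10): ab, ac, ad, ae, bc, bd, be, cd, ce, de
  2-simplices (5): abc, abd, ade, bce, cde

Hence C_0 ≅ Z^5, C_1 ≅ Z^10, C_2 ≅ Z^5.

∂_1: C_1 → C_0 maps an edge to its endpoints' difference, ∂[p,q] = q − p. For instance
  ∂de = e − d.
This gives a 5×10 integer matrix of rank 4; reducing to Smith normal form yields diagonal entries (1,1,1,1).

∂_2: C_2 → C_1 sends each 2-simplex [p,q,r] to [q,r] − [p,r] + [p,q]. For instance
  ∂abc = bc − ac + ab,
  ∂abd = bd − ad + ab.
The 10×5 boundary matrix has rank 5 and Smith normal form diag(1,1,1,1,1).

Now H_k = ker ∂_k / im ∂_{k+1}, so:

  H_0: rank C_0 − rank ∂_1 = 5 − 4 = 1, and the invariant factors of ∂_1 are all 1, so H_0 = Z.
  H_1: rank ker ∂_1 − rank ∂_2 = (10 − 4) − 5 = 1, and the invariant factors of ∂_2 are all 1, so H_1 = Z.
  H_2: rank ker ∂_2 − rank ∂_3 = (5 − 5) − 0 = 0, and there is no ∂_3, so H_2 = 0.

H_0 ≅ Z,  H_1 ≅ Z,  H_2 = 0.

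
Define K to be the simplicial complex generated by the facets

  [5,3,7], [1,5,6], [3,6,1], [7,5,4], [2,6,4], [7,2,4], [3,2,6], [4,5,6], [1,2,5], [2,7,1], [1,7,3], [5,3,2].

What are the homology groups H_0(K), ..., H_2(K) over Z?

H_0 = Z,  H_1 = Z_2,  H_2 = 0.

Order the vertices as 1 < 2 < 3 < 4 < 5 < 6 < 7. Listing each simplex with vertices in this order, K has dimension 2 with simplices:

  0-simplices (7): [1], [2], [3], [4], [5], [6], [7]
  1-simplices (18): [1,2], [1,3], [1,5], [1,6], [1,7], [2,3], [2,4], [2,5], [2,6], [2,7], [3,5], [3,6], [3,7], [4,5], [4,6], [4,7], [5,6], [5,7]
  2-simplices (12): [1,2,5], [1,2,7], [1,3,6], [1,3,7], [1,5,6], [2,3,5], [2,3,6], [2,4,6], [2,4,7], [3,5,7], [4,5,6], [4,5,7]

giving chain groups C_0 ≅ Z^7, C_1 ≅ Z^18, C_2 ≅ Z^12.

∂_1: C_1 → C_0 maps an edge to its endpoints' difference, ∂[p,q] = q − p. For instance
  ∂[1,7] = [7] − [1].
The resulting 7×18 matrix has rank 6, and its Smith normal form has invariant factors (1,1,1,1,1,1).

Boundary ∂_2: C_2 → C_1 acts by ∂[p,q,r] = [q,r] − [p,r] + [p,q]. For instance
  ∂[2,3,5] = [3,5] − [2,5] + [2,3],
  ∂[4,5,6] = [5,6] − [4,6] + [4,5].
This gives a 18×12 integer matrix of rank 12; reducing to Smith normal form yields diagonal entries (1,1,1,1,1,1,1,1,1,1,1,2).

Reading off H_k = ker ∂_k / im ∂_{k+1}:

  H_0: rank C_0 − rank ∂_1 = 7 − 6 = 1, and the invariant factors of ∂_1 are all 1, so H_0 ≅ Z.
  H_1: rank ker ∂_1 − rank ∂_2 = (18 − 6) − 12 = 0, and ∂_2 has invariant factor 2 > 1, so H_1 ≅ Z_2.
  H_2: rank ker ∂_2 − rank ∂_3 = (12 − 12) − 0 = 0, and there is no ∂_3, so H_2 ≅ 0.

As a check, the Euler characteristic is 7 − 18 + 12 = 1, which agrees with 1 − 0 + 0 = 1.
(K is a triangulation of the real projective plane RP^2.)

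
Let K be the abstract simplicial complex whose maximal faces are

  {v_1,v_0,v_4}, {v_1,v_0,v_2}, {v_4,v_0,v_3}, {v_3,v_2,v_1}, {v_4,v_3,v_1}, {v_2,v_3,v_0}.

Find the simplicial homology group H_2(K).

Fix the vertex order v_0 < v_1 < v_2 < v_3 < v_4 and write every simplex with vertices in increasing order. Then dim K = 2 and the simplices of K are:

  0-simplices (5): [v_0], [v_1], [v_2], [v_3], [v_4]
  1-simplices (9): [v_0,v_1], [v_0,v_2], [v_0,v_3], [v_0,v_4], [v_1,v_2], [v_1,v_3], [v_1,v_4], [v_2,v_3], [v_3,v_4]
  2-simplices (6): [v_0,v_1,v_2], [v_0,v_1,v_4], [v_0,v_2,v_3], [v_0,v_3,v_4], [v_1,v_2,v_3], [v_1,v_3,v_4]

so the chain groups are C_0 ≅ Z^5, C_1 ≅ Z^9, C_2 ≅ Z^6.

The boundary map ∂_1: C_1 → C_0 sends each edge [p,q] (with p < q) to q − p.
As a 5×9 matrix over Z this has rank 4, with invariant factors (1,1,1,1).

The boundary map ∂_2: C_2 → C_1 acts by ∂[p,q,r] = [q,r] − [p,r] + [p,q]. For instance
  ∂[v_0,v_1,v_2] = [v_1,v_2] − [v_0,v_2] + [v_0,v_1],
  ∂[v_0,v_2,v_3] = [v_2,v_3] − [v_0,v_3] + [v_0,v_2].
The resulting 9×6 matrix has rank 5, and its Smith normal form has invariant factors (1,1,1,1,1).

Reading off H_k = ker ∂_k / im ∂_{k+1}:

  H_2: rank ker ∂_2 − rank ∂_3 = (6 − 5) − 0 = 1, and there is no ∂_3, so H_2 ≅ Z.

H_2 = Z.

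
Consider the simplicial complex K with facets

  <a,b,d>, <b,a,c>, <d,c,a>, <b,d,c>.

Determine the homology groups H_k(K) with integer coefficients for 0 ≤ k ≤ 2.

H_0 ≅ Z,  H_1 = 0,  H_2 ≅ Z.

Fix the vertex order a < b < c < d and write every simplex with vertices in increasing order. Then dim K = 2 and the simplices of K are:

  0-simplices (4): a, b, c, d
  1-simplices (6): ab, ac, ad, bc, bd, cd
  2-simplices (4): abc, abd, acd, bcd

Hence C_0 ≅ Z^4, C_1 ≅ Z^6, C_2 ≅ Z^4.

Boundary ∂_1: C_1 → C_0 maps an edge to its endpoints' difference, ∂[p,q] = q − p.
This gives a 4×6 integer matrix of rank 3; reducing to Smith normal form yields diagonal entries (1,1,1).

∂_2: C_2 → C_1 acts by ∂[p,q,r] = [q,r] − [p,r] + [p,q]. For instance
  ∂acd = cd − ad + ac,
  ∂bcd = cd − bd + bc.
As a 6×4 matrix over Z this has rank 3, with invariant factors (1,1,1).

Reading off H_k = ker ∂_k / im ∂_{k+1}:

  H_0: rank C_0 − rank ∂_1 = 4 − 3 = 1, and the invariant factors of ∂_1 are all 1, so H_0 = Z.
  H_1: rank ker ∂_1 − rank ∂_2 = (6 − 3) − 3 = 0, and the invariant factors of ∂_2 are all 1, so H_1 = 0.
  H_2: rank ker ∂_2 − rank ∂_3 = (4 − 3) − 0 = 1, and there is no ∂_3, so H_2 = Z.

As a check, the Euler characteristic is 4 − 6 + 4 = 2, which agrees with 1 − 0 + 1 = 2.
(K is a triangulation of the 2-sphere S^2.)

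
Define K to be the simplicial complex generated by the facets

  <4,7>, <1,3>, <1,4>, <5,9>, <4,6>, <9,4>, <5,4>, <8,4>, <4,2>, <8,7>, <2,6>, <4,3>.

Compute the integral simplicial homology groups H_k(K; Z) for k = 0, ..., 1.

H_0 ≅ Z,  H_1 ≅ Z^4.

K has 9 vertices, 12 edges.
rank ∂_0 = 0, rank ∂_1 = 8 ⇒ b_0 = 9 − 0 − 8 = 1; all invariant factors of ∂_1 are 1 so no torsion. So H_0 ≅ Z.
rank ∂_1 = 8, rank ∂_2 = 0 ⇒ b_1 = 12 − 8 − 0 = 4. So H_1 ≅ Z^4.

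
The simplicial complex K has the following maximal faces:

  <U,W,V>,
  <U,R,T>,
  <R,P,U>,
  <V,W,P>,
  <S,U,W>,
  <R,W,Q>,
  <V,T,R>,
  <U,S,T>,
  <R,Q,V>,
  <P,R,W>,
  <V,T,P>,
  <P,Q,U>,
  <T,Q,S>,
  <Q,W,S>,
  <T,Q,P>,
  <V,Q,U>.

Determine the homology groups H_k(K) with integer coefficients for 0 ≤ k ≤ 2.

Order the vertices as P < Q < R < S < T < U < V < W. Listing each simplex with vertices in this order, K has dimension 2 with simplices:

  0-simplices (8): P, Q, R, S, T, U, V, W
  1-simplices (24): PQ, PR, PT, PU, PV, PW, QR, QS, QT, QU, QV, QW, RT, RU, RV, RW, ST, SU, SW, TU, TV, UV, UW, VW
  2-simplices (16): PQT, PQU, PRU, PRW, PTV, PVW, QRV, QRW, QST, QSW, QUV, RTU, RTV, STU, SUW, UVW

so the chain groups are C_0 ≅ Z^8, C_1 ≅ Z^24, C_2 ≅ Z^16.

Boundary ∂_1: C_1 → C_0 maps an edge to its endpoints' difference, ∂[p,q] = q − p. For instance
  ∂QS = S − Q.
As a 8×24 matrix over Z this has rank 7, with invariant factors (1,1,1,1,1,1,1).

The boundary map ∂_2: C_2 → C_1 acts by ∂[p,q,r] = [q,r] − [p,r] + [p,q]. For instance
  ∂PTV = TV − PV + PT,
  ∂QST = ST − QT + QS.
The 24×16 boundary matrix has rank 15 and Smith normal form diag(1,1,1,1,1,1,1,1,1,1,1,1,1,1,1).

Computing H_k = (kernel of ∂_k) / (image of ∂_{k+1}):

  H_0: rank C_0 − rank ∂_1 = 8 − 7 = 1, and the invariant factors of ∂_1 are all 1, so H_0 ≅ Z.
  H_1: rank ker ∂_1 − rank ∂_2 = (24 − 7) − 15 = 2, and the invariant factors of ∂_2 are all 1, so H_1 ≅ Z^2.
  H_2: rank ker ∂_2 − rank ∂_3 = (16 − 15) − 0 = 1, and there is no ∂_3, so H_2 ≅ Z.

As a check, the Euler characteristic is 8 − 24 + 16 = 0, which agrees with 1 − 2 + 1 = 0.
(K is a triangulation of the torus T^2.)

H_0 = Z,  H_1 = Z^2,  H_2 = Z.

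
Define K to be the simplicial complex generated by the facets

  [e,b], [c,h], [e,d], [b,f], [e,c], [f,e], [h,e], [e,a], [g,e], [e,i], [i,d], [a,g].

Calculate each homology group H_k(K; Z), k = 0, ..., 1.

We work with the vertex ordering a < b < c < d < e < f < g < h < i. The simplices of K, each written with vertices in increasing order, are:

  0-simplices (9): a, b, c, d, e, f, g, h, i
  1-simplices (12): ae, ag, be, bf, ce, ch, de, di, ef, eg, eh, ei

Hence C_0 ≅ Z^9, C_1 ≅ Z^12.

The boundary map ∂_1: C_1 → C_0 sends each edge [p,q] (with p < q) to q − p.
This gives a 9×12 integer matrix of rank 8; reducing to Smith normal form yields diagonal entries (1,1,1,1,1,1,1,1).

Reading off H_k = ker ∂_k / im ∂_{k+1}:

  H_0: rank C_0 − rank ∂_1 = 9 − 8 = 1, and the invariant factors of ∂_1 are all 1, so H_0 ≅ Z.
  H_1: rank ker ∂_1 − rank ∂_2 = (12 − 8) − 0 = 4, and there is no ∂_2, so H_1 ≅ Z^4.

As a check, the Euler characteristic is 9 − 12 = -3, which agrees with 1 − 4 = -3.

H_0 = Z,  H_1 = Z^4.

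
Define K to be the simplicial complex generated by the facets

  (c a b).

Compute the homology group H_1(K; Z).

H_1 ≅ 0.

Take the total order a < b < c on the vertex set. Then K (dimension 2) consists of the simplices:

  0-simplices (3): a, b, c
  1-simplices (3): ab, ac, bc
  2-simplices (1): abc

giving chain groups C_0 ≅ Z^3, C_1 ≅ Z^3, C_2 ≅ Z^1.

∂_1: C_1 → C_0 is given by ∂[p,q] = [q] − [p]. For instance
  ∂bc = c − b.
This gives a 3×3 integer matrix of rank 2; reducing to Smith normal form yields diagonal entries (1,1).

∂_2: C_2 → C_1 acts by ∂[p,q,r] = [q,r] − [p,r] + [p,q]. For instance
  ∂abc = bc − ac + ab.
The resulting 3×1 matrix has rank 1, and its Smith normal form has invariant factors (1).

Computing H_k = (kernel of ∂_k) / (image of ∂_{k+1}):

  H_1: rank ker ∂_1 − rank ∂_2 = (3 − 2) − 1 = 0, and the invariant factors of ∂_2 are all 1, so H_1 = 0.

(K is a triangulation of the 2-simplex.)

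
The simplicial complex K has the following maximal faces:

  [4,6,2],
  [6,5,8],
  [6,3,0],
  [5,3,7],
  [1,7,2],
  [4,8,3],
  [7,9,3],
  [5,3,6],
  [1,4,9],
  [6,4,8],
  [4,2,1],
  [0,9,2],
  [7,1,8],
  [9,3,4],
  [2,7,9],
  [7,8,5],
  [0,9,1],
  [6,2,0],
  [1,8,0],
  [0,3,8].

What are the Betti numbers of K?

We work with the vertex ordering 0 < 1 < 2 < 3 < 4 < 5 < 6 < 7 < 8 < 9. The simplices of K, each written with vertices in increasing order, are:

  0-simplices (10): [0], [1], [2], [3], [4], [5], [6], [7], [8], [9]
  1-simplices (30): (30 of them)
  2-simplices (20): (20 of them)

so the chain groups are C_0 ≅ Z^10, C_1 ≅ Z^30, C_2 ≅ Z^20.

Boundary ∂_1: C_1 → C_0 is given by ∂[p,q] = [q] − [p].
As a 10×30 matrix over Z this has rank 9, with invariant factors (1,1,1,1,1,1,1,1,1).

Boundary ∂_2: C_2 → C_1 acts by ∂[p,q,r] = [q,r] − [p,r] + [p,q]. For instance
  ∂[1,7,8] = [7,8] − [1,8] + [1,7],
  ∂[0,1,9] = [1,9] − [0,9] + [0,1].
This gives a 30×20 integer matrix of rank 20; reducing to Smith normal form yields diagonal entries (1,1,1,1,1,1,1,1,1,1,1,1,1,1,1,1,1,1,1,2).

Now H_k = ker ∂_k / im ∂_{k+1}, so:

  H_0: rank C_0 − rank ∂_1 = 10 − 9 = 1, and the invariant factors of ∂_1 are all 1, so H_0 = Z.
  H_1: rank ker ∂_1 − rank ∂_2 = (30 − 9) − 20 = 1, and ∂_2 has invariant factor 2 > 1, so H_1 = Z ⊕ Z/2.
  H_2: rank ker ∂_2 − rank ∂_3 = (20 − 20) − 0 = 0, and there is no ∂_3, so H_2 = 0.

Hence the Betti numbers are b_0 = 1, b_1 = 1, b_2 = 0.

b_0 = 1, b_1 = 1, b_2 = 0.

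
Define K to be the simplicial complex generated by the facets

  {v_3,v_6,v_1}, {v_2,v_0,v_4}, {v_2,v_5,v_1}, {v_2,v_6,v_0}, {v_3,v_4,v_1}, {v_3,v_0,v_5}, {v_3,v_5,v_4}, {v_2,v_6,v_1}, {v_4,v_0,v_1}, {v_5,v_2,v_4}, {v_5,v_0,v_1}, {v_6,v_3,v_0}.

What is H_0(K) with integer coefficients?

H_0 ≅ Z.

Take the total order v_0 < v_1 < v_2 < v_3 < v_4 < v_5 < v_6 on the vertex set. Then K (dimension 2) consists of the simplices:

  0-simplices (7): [v_0], [v_1], [v_2], [v_3], [v_4], [v_5], [v_6]
  1-simplices (18): (18 of them)
  2-simplices (12): (12 of them)

Hence C_0 ≅ Z^7, C_1 ≅ Z^18, C_2 ≅ Z^12.

∂_1: C_1 → C_0 sends each edge [p,q] (with p < q) to q − p.
As a 7×18 matrix over Z this has rank 6, with invariant factors (1,1,1,1,1,1).

Boundary ∂_2: C_2 → C_1 maps a triangle to the signed sum of its edges. For instance
  ∂[v_0,v_3,v_5] = [v_3,v_5] − [v_0,v_5] + [v_0,v_3],
  ∂[v_3,v_4,v_5] = [v_4,v_5] − [v_3,v_5] + [v_3,v_4].
The resulting 18×12 matrix has rank 12, and its Smith normal form has invariant factors (1,1,1,1,1,1,1,1,1,1,1,2).

Now H_k = ker ∂_k / im ∂_{k+1}, so:

  H_0: rank C_0 − rank ∂_1 = 7 − 6 = 1, and the invariant factors of ∂_1 are all 1, so H_0 ≅ Z.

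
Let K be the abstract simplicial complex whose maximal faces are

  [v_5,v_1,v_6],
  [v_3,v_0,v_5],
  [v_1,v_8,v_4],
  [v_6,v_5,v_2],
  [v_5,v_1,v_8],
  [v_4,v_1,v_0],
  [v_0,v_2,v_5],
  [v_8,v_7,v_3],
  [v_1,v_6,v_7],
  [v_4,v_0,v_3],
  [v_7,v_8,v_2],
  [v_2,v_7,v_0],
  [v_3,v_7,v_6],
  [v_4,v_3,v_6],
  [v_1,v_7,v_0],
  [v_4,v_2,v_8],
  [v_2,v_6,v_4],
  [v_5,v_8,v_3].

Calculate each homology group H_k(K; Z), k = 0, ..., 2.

Order the vertices as v_0 < v_1 < v_2 < v_3 < v_4 < v_5 < v_6 < v_7 < v_8. Listing each simplex with vertices in this order, K has dimension 2 with simplices:

  0-simplices (9): [v_0], [v_1], [v_2], [v_3], [v_4], [v_5], [v_6], [v_7], [v_8]
  1-simplices (27): (27 of them)
  2-simplices (18): (18 of them)

so the chain groups are C_0 ≅ Z^9, C_1 ≅ Z^27, C_2 ≅ Z^18.

Boundary ∂_1: C_1 → C_0 maps an edge to its endpoints' difference, ∂[p,q] = q − p. For instance
  ∂[v_3,v_7] = [v_7] − [v_3].
The 9×27 boundary matrix has rank 8 and Smith normal form diag(1,1,1,1,1,1,1,1).

Boundary ∂_2: C_2 → C_1 maps a triangle to the signed sum of its edges. For instance
  ∂[v_0,v_1,v_7] = [v_1,v_7] − [v_0,v_7] + [v_0,v_1],
  ∂[v_1,v_4,v_8] = [v_4,v_8] − [v_1,v_8] + [v_1,v_4].
This gives a 27×18 integer matrix of rank 17; reducing to Smith normal form yields diagonal entries (1,1,1,1,1,1,1,1,1,1,1,1,1,1,1,1,1).

Computing H_k = (kernel of ∂_k) / (image of ∂_{k+1}):

  H_0: rank C_0 − rank ∂_1 = 9 − 8 = 1, and the invariant factors of ∂_1 are all 1, so H_0 = Z.
  H_1: rank ker ∂_1 − rank ∂_2 = (27 − 8) − 17 = 2, and the invariant factors of ∂_2 are all 1, so H_1 = Z^2.
  H_2: rank ker ∂_2 − rank ∂_3 = (18 − 17) − 0 = 1, and there is no ∂_3, so H_2 = Z.

H_0 = Z,  H_1 = Z^2,  H_2 = Z.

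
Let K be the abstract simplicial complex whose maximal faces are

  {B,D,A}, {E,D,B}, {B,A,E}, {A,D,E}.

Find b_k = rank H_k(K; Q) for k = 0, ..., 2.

K has 4 vertices, 6 edges, 4 triangles.
rank ∂_0 = 0, rank ∂_1 = 3 ⇒ b_0 = 4 − 0 − 3 = 1; all invariant factors of ∂_1 are 1 so no torsion. So H_0 = Z.
rank ∂_1 = 3, rank ∂_2 = 3 ⇒ b_1 = 6 − 3 − 3 = 0; all invariant factors of ∂_2 are 1 so no torsion. So H_1 = 0.
rank ∂_2 = 3, rank ∂_3 = 0 ⇒ b_2 = 4 − 3 − 0 = 1. So H_2 = Z.

b_0 = 1, b_1 = 0, b_2 = 1.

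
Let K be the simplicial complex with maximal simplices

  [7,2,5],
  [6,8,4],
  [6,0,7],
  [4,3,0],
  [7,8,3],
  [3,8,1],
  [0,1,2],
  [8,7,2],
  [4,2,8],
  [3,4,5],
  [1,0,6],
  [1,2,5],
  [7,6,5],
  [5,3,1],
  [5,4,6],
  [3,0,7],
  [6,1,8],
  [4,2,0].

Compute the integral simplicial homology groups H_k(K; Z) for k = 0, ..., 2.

Fix the vertex order 0 < 1 < 2 < 3 < 4 < 5 < 6 < 7 < 8 and write every simplex with vertices in increasing order. Then dim K = 2 and the simplices of K are:

  0-simplices (9): [0], [1], [2], [3], [4], [5], [6], [7], [8]
  1-simplices (27): (27 of them)
  2-simplices (18): [0,1,2], [0,1,6], [0,2,4], [0,3,4], [0,3,7], [0,6,7], [1,2,5], [1,3,5], [1,3,8], [1,6,8], [2,4,8], [2,5,7], [2,7,8], [3,4,5], [3,7,8], [4,5,6], [4,6,8], [5,6,7]

so the chain groups are C_0 ≅ Z^9, C_1 ≅ Z^27, C_2 ≅ Z^18.

The boundary map ∂_1: C_1 → C_0 maps an edge to its endpoints' difference, ∂[p,q] = q − p. For instance
  ∂[5,7] = [7] − [5].
The 9×27 boundary matrix has rank 8 and Smith normal form diag(1,1,1,1,1,1,1,1).

The boundary map ∂_2: C_2 → C_1 acts by ∂[p,q,r] = [q,r] − [p,r] + [p,q]. For instance
  ∂[0,6,7] = [6,7] − [0,7] + [0,6],
  ∂[3,7,8] = [7,8] − [3,8] + [3,7].
As a 27×18 matrix over Z this has rank 17, with invariant factors (1,1,1,1,1,1,1,1,1,1,1,1,1,1,1,1,1).

Computing H_k = (kernel of ∂_k) / (image of ∂_{k+1}):

  H_0: rank C_0 − rank ∂_1 = 9 − 8 = 1, and the invariant factors of ∂_1 are all 1, so H_0 = Z.
  H_1: rank ker ∂_1 − rank ∂_2 = (27 − 8) − 17 = 2, and the invariant factors of ∂_2 are all 1, so H_1 = Z^2.
  H_2: rank ker ∂_2 − rank ∂_3 = (18 − 17) − 0 = 1, and there is no ∂_3, so H_2 = Z.

H_0 ≅ Z,  H_1 ≅ Z^2,  H_2 ≅ Z.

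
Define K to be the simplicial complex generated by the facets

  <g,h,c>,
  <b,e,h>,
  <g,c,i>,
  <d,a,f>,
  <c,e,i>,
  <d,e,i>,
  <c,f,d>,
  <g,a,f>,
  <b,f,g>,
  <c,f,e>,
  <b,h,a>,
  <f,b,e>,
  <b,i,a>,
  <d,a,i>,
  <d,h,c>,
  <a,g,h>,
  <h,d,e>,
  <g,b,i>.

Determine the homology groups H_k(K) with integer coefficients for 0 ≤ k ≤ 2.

K has 9 vertices, 27 edges, 18 triangles.
rank ∂_0 = 0, rank ∂_1 = 8 ⇒ b_0 = 9 − 0 − 8 = 1; all invariant factors of ∂_1 are 1 so no torsion. So H_0 = Z.
rank ∂_1 = 8, rank ∂_2 = 18 ⇒ b_1 = 27 − 8 − 18 = 1; ∂_2 has invariant factor(s) [2] giving torsion. So H_1 = Z ⊕ Z_2.
rank ∂_2 = 18, rank ∂_3 = 0 ⇒ b_2 = 18 − 18 − 0 = 0. So H_2 = 0.

H_0 = Z,  H_1 = Z ⊕ Z_2,  H_2 = 0.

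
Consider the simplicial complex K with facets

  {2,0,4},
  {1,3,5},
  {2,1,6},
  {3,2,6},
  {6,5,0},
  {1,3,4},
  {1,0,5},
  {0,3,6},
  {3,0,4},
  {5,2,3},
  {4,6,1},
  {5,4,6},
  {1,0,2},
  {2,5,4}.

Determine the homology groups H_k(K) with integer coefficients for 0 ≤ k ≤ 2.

Take the total order 0 < 1 < 2 < 3 < 4 < 5 < 6 on the vertex set. Then K (dimension 2) consists of the simplices:

  0-simplices (7): [0], [1], [2], [3], [4], [5], [6]
  1-simplices (21): [0,1], [0,2], [0,3], [0,4], [0,5], [0,6], [1,2], [1,3], [1,4], [1,5], [1,6], [2,3], [2,4], [2,5], [2,6], [3,4], [3,5], [3,6], [4,5], [4,6], [5,6]
  2-simplices (14): [0,1,2], [0,1,5], [0,2,4], [0,3,4], [0,3,6], [0,5,6], [1,2,6], [1,3,4], [1,3,5], [1,4,6], [2,3,5], [2,3,6], [2,4,5], [4,5,6]

so the chain groups are C_0 ≅ Z^7, C_1 ≅ Z^21, C_2 ≅ Z^14.

∂_1: C_1 → C_0 sends each edge [p,q] (with p < q) to q − p.
The 7×21 boundary matrix has rank 6 and Smith normal form diag(1,1,1,1,1,1).

∂_2: C_2 → C_1 maps a triangle to the signed sum of its edges. For instance
  ∂[0,5,6] = [5,6] − [0,6] + [0,5],
  ∂[0,1,2] = [1,2] − [0,2] + [0,1].
The resulting 21×14 matrix has rank 13, and its Smith normal form has invariant factors (1,1,1,1,1,1,1,1,1,1,1,1,1).

From H_k ≅ ker(∂_k) / im(∂_{k+1}) we obtain:

  H_0: rank C_0 − rank ∂_1 = 7 − 6 = 1, and the invariant factors of ∂_1 are all 1, so H_0 ≅ Z.
  H_1: rank ker ∂_1 − rank ∂_2 = (21 − 6) − 13 = 2, and the invariant factors of ∂_2 are all 1, so H_1 ≅ Z^2.
  H_2: rank ker ∂_2 − rank ∂_3 = (14 − 13) − 0 = 1, and there is no ∂_3, so H_2 ≅ Z.

H_0 = Z,  H_1 = Z^2,  H_2 = Z.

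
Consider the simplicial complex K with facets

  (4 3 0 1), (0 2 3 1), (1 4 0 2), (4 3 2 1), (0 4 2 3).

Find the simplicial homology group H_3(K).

H_3 = Z.

Fix the vertex order 0 < 1 < 2 < 3 < 4 and write every simplex with vertices in increasing order. Then dim K = 3 and the simplices of K are:

  0-simplices (5): [0], [1], [2], [3], [4]
  1-simplices (10): [0,1], [0,2], [0,3], [0,4], [1,2], [1,3], [1,4], [2,3], [2,4], [3,4]
  2-simplices (10): [0,1,2], [0,1,3], [0,1,4], [0,2,3], [0,2,4], [0,3,4], [1,2,3], [1,2,4], [1,3,4], [2,3,4]
  3-simplices (5): [0,1,2,3], [0,1,2,4], [0,1,3,4], [0,2,3,4], [1,2,3,4]

so the chain groups are C_0 ≅ Z^5, C_1 ≅ Z^10, C_2 ≅ Z^10, C_3 ≅ Z^5.

The boundary map ∂_1: C_1 → C_0 maps an edge to its endpoints' difference, ∂[p,q] = q − p. For instance
  ∂[0,3] = [3] − [0].
The resulting 5×10 matrix has rank 4, and its Smith normal form has invariant factors (1,1,1,1).

Boundary ∂_2: C_2 → C_1 sends each 2-simplex [p,q,r] to [q,r] − [p,r] + [p,q]. For instance
  ∂[0,1,2] = [1,2] − [0,2] + [0,1],
  ∂[0,2,3] = [2,3] − [0,3] + [0,2].
As a 10×10 matrix over Z this has rank 6, with invariant factors (1,1,1,1,1,1).

The boundary map ∂_3: C_3 → C_2 sends each 3-simplex σ to the alternating sum Σ_i (−1)^i (σ with its i-th vertex removed). For instance
  ∂[0,2,3,4] = [2,3,4] − [0,3,4] + [0,2,4] − [0,2,3],
  ∂[0,1,2,3] = [1,2,3] − [0,2,3] + [0,1,3] − [0,1,2].
The resulting 10×5 matrix has rank 4, and its Smith normal form has invariant factors (1,1,1,1).

Now H_k = ker ∂_k / im ∂_{k+1}, so:

  H_3: rank ker ∂_3 − rank ∂_4 = (5 − 4) − 0 = 1, and there is no ∂_4, so H_3 ≅ Z.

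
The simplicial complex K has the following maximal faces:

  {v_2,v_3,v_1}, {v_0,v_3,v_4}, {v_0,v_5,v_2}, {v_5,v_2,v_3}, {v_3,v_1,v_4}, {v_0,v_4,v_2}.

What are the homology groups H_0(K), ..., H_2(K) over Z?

H_0 = Z,  H_1 = Z,  H_2 = 0.

Order the vertices as v_0 < v_1 < v_2 < v_3 < v_4 < v_5. Listing each simplex with vertices in this order, K has dimension 2 with simplices:

  0-simplices (6): [v_0], [v_1], [v_2], [v_3], [v_4], [v_5]
  1-simplices (12): [v_0,v_2], [v_0,v_3], [v_0,v_4], [v_0,v_5], [v_1,v_2], [v_1,v_3], [v_1,v_4], [v_2,v_3], [v_2,v_4], [v_2,v_5], [v_3,v_4], [v_3,v_5]
  2-simplices (6): [v_0,v_2,v_4], [v_0,v_2,v_5], [v_0,v_3,v_4], [v_1,v_2,v_3], [v_1,v_3,v_4], [v_2,v_3,v_5]

so the chain groups are C_0 ≅ Z^6, C_1 ≅ Z^12, C_2 ≅ Z^6.

The boundary map ∂_1: C_1 → C_0 is given by ∂[p,q] = [q] − [p].
This gives a 6×12 integer matrix of rank 5; reducing to Smith normal form yields diagonal entries (1,1,1,1,1).

The boundary map ∂_2: C_2 → C_1 acts by ∂[p,q,r] = [q,r] − [p,r] + [p,q]. For instance
  ∂[v_0,v_2,v_4] = [v_2,v_4] − [v_0,v_4] + [v_0,v_2],
  ∂[v_1,v_2,v_3] = [v_2,v_3] − [v_1,v_3] + [v_1,v_2].
The 12×6 boundary matrix has rank 6 and Smith normal form diag(1,1,1,1,1,1).

Computing H_k = (kernel of ∂_k) / (image of ∂_{k+1}):

  H_0: rank C_0 − rank ∂_1 = 6 − 5 = 1, and the invariant factors of ∂_1 are all 1, so H_0 = Z.
  H_1: rank ker ∂_1 − rank ∂_2 = (12 − 5) − 6 = 1, and the invariant factors of ∂_2 are all 1, so H_1 = Z.
  H_2: rank ker ∂_2 − rank ∂_3 = (6 − 6) − 0 = 0, and there is no ∂_3, so H_2 = 0.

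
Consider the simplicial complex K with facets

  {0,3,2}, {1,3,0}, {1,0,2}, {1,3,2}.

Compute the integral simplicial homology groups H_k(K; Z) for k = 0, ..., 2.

We work with the vertex ordering 0 < 1 < 2 < 3. The simplices of K, each written with vertices in increasing order, are:

  0-simplices (4): [0], [1], [2], [3]
  1-simplices (6): [0,1], [0,2], [0,3], [1,2], [1,3], [2,3]
  2-simplices (4): [0,1,2], [0,1,3], [0,2,3], [1,2,3]

giving chain groups C_0 ≅ Z^4, C_1 ≅ Z^6, C_2 ≅ Z^4.

∂_1: C_1 → C_0 is given by ∂[p,q] = [q] − [p]. For instance
  ∂[0,3] = [3] − [0].
The 4×6 boundary matrix has rank 3 and Smith normal form diag(1,1,1).

Boundary ∂_2: C_2 → C_1 maps a triangle to the signed sum of its edges. For instance
  ∂[1,2,3] = [2,3] − [1,3] + [1,2],
  ∂[0,1,2] = [1,2] − [0,2] + [0,1].
As a 6×4 matrix over Z this has rank 3, with invariant factors (1,1,1).

Computing H_k = (kernel of ∂_k) / (image of ∂_{k+1}):

  H_0: rank C_0 − rank ∂_1 = 4 − 3 = 1, and the invariant factors of ∂_1 are all 1, so H_0 = Z.
  H_1: rank ker ∂_1 − rank ∂_2 = (6 − 3) − 3 = 0, and the invariant factors of ∂_2 are all 1, so H_1 = 0.
  H_2: rank ker ∂_2 − rank ∂_3 = (4 − 3) − 0 = 1, and there is no ∂_3, so H_2 = Z.

H_0 ≅ Z,  H_1 = 0,  H_2 ≅ Z.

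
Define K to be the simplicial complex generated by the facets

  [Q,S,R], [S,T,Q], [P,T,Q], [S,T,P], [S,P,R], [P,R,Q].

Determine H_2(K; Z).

Order the vertices as P < Q < R < S < T. Listing each simplex with vertices in this order, K has dimension 2 with simplices:

  0-simplices (5): P, Q, R, S, T
  1-simplices (9): PQ, PR, PS, PT, QR, QS, QT, RS, ST
  2-simplices (6): PQR, PQT, PRS, PST, QRS, QST

giving chain groups C_0 ≅ Z^5, C_1 ≅ Z^9, C_2 ≅ Z^6.

Boundary ∂_1: C_1 → C_0 sends each edge [p,q] (with p < q) to q − p.
The 5×9 boundary matrix has rank 4 and Smith normal form diag(1,1,1,1).

∂_2: C_2 → C_1 sends each 2-simplex [p,q,r] to [q,r] − [p,r] + [p,q]. For instance
  ∂PRS = RS − PS + PR,
  ∂PQR = QR − PR + PQ.
The 9×6 boundary matrix has rank 5 and Smith normal form diag(1,1,1,1,1).

Computing H_k = (kernel of ∂_k) / (image of ∂_{k+1}):

  H_2: rank ker ∂_2 − rank ∂_3 = (6 − 5) − 0 = 1, and there is no ∂_3, so H_2 = Z.

(K is a triangulation of the 2-sphere S^2.)

H_2 ≅ Z.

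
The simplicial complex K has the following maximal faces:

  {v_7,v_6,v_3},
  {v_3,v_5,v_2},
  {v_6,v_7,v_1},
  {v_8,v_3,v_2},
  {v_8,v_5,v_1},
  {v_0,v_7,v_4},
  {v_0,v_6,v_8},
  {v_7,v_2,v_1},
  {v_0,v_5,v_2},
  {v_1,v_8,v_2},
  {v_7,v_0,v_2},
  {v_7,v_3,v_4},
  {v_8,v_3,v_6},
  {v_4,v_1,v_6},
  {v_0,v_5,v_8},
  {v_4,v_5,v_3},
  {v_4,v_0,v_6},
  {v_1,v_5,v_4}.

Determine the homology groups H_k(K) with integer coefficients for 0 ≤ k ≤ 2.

H_0 = Z,  H_1 = Z ⊕ Z/2Z,  H_2 = 0.

Take the total order v_0 < v_1 < v_2 < v_3 < v_4 < v_5 < v_6 < v_7 < v_8 on the vertex set. Then K (dimension 2) consists of the simplices:

  0-simplices (9): [v_0], [v_1], [v_2], [v_3], [v_4], [v_5], [v_6], [v_7], [v_8]
  1-simplices (27): (27 of them)
  2-simplices (18): (18 of them)

Hence C_0 ≅ Z^9, C_1 ≅ Z^27, C_2 ≅ Z^18.

∂_1: C_1 → C_0 is given by ∂[p,q] = [q] − [p]. For instance
  ∂[v_6,v_8] = [v_8] − [v_6].
This gives a 9×27 integer matrix of rank 8; reducing to Smith normal form yields diagonal entries (1,1,1,1,1,1,1,1).

∂_2: C_2 → C_1 sends each 2-simplex [p,q,r] to [q,r] − [p,r] + [p,q]. For instance
  ∂[v_3,v_6,v_7] = [v_6,v_7] − [v_3,v_7] + [v_3,v_6],
  ∂[v_1,v_2,v_8] = [v_2,v_8] − [v_1,v_8] + [v_1,v_2].
The resulting 27×18 matrix has rank 18, and its Smith normal form has invariant factors (1,1,1,1,1,1,1,1,1,1,1,1,1,1,1,1,1,2).

From H_k ≅ ker(∂_k) / im(∂_{k+1}) we obtain:

  H_0: rank C_0 − rank ∂_1 = 9 − 8 = 1, and the invariant factors of ∂_1 are all 1, so H_0 = Z.
  H_1: rank ker ∂_1 − rank ∂_2 = (27 − 8) − 18 = 1, and ∂_2 has invariant factor 2 > 1, so H_1 = Z ⊕ Z/2Z.
  H_2: rank ker ∂_2 − rank ∂_3 = (18 − 18) − 0 = 0, and there is no ∂_3, so H_2 = 0.

(K is a triangulation of the Klein bottle.)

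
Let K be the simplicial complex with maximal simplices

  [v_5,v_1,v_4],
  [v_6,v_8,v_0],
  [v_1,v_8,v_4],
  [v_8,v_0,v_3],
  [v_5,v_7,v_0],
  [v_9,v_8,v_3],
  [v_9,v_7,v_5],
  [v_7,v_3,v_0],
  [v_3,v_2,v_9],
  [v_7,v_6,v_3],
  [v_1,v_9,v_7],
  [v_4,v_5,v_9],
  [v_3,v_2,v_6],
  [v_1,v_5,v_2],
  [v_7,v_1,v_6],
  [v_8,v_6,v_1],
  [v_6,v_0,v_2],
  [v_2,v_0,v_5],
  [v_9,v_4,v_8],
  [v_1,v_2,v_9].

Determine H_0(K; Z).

Order the vertices as v_0 < v_1 < v_2 < v_3 < v_4 < v_5 < v_6 < v_7 < v_8 < v_9. Listing each simplex with vertices in this order, K has dimension 2 with simplices:

  0-simplices (10): [v_0], [v_1], [v_2], [v_3], [v_4], [v_5], [v_6], [v_7], [v_8], [v_9]
  1-simplices (30): (30 of them)
  2-simplices (20): (20 of them)

Hence C_0 ≅ Z^10, C_1 ≅ Z^30, C_2 ≅ Z^20.

∂_1: C_1 → C_0 maps an edge to its endpoints' difference, ∂[p,q] = q − p. For instance
  ∂[v_3,v_8] = [v_8] − [v_3].
The 10×30 boundary matrix has rank 9 and Smith normal form diag(1,1,1,1,1,1,1,1,1).

Boundary ∂_2: C_2 → C_1 sends each 2-simplex [p,q,r] to [q,r] − [p,r] + [p,q]. For instance
  ∂[v_1,v_7,v_9] = [v_7,v_9] − [v_1,v_9] + [v_1,v_7],
  ∂[v_0,v_2,v_6] = [v_2,v_6] − [v_0,v_6] + [v_0,v_2].
The 30×20 boundary matrix has rank 20 and Smith normal form diag(1,1,1,1,1,1,1,1,1,1,1,1,1,1,1,1,1,1,1,2).

From H_k ≅ ker(∂_k) / im(∂_{k+1}) we obtain:

  H_0: rank C_0 − rank ∂_1 = 10 − 9 = 1, and the invariant factors of ∂_1 are all 1, so H_0 = Z.

H_0 = Z.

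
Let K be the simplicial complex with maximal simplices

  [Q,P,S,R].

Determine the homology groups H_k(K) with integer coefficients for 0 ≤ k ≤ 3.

H_0 = Z,  H_1 = 0,  H_2 = 0,  H_3 = 0.

We work with the vertex ordering P < Q < R < S. The simplices of K, each written with vertices in increasing order, are:

  0-simplices (4): P, Q, R, S
  1-simplices (6): PQ, PR, PS, QR, QS, RS
  2-simplices (4): PQR, PQS, PRS, QRS
  3-simplices (1): PQRS

so the chain groups are C_0 ≅ Z^4, C_1 ≅ Z^6, C_2 ≅ Z^4, C_3 ≅ Z^1.

The boundary map ∂_1: C_1 → C_0 maps an edge to its endpoints' difference, ∂[p,q] = q − p. For instance
  ∂QR = R − Q.
As a 4×6 matrix over Z this has rank 3, with invariant factors (1,1,1).

Boundary ∂_2: C_2 → C_1 sends each 2-simplex [p,q,r] to [q,r] − [p,r] + [p,q]. For instance
  ∂QRS = RS − QS + QR,
  ∂PQR = QR − PR + PQ.
This gives a 6×4 integer matrix of rank 3; reducing to Smith normal form yields diagonal entries (1,1,1).

∂_3: C_3 → C_2 sends each 3-simplex σ to the alternating sum Σ_i (−1)^i (σ with its i-th vertex removed). For instance
  ∂PQRS = QRS − PRS + PQS − PQR.
The resulting 4×1 matrix has rank 1, and its Smith normal form has invariant factors (1).

Reading off H_k = ker ∂_k / im ∂_{k+1}:

  H_0: rank C_0 − rank ∂_1 = 4 − 3 = 1, and the invariant factors of ∂_1 are all 1, so H_0 = Z.
  H_1: rank ker ∂_1 − rank ∂_2 = (6 − 3) − 3 = 0, and the invariant factors of ∂_2 are all 1, so H_1 = 0.
  H_2: rank ker ∂_2 − rank ∂_3 = (4 − 3) − 1 = 0, and the invariant factors of ∂_3 are all 1, so H_2 = 0.
  H_3: rank ker ∂_3 − rank ∂_4 = (1 − 1) − 0 = 0, and there is no ∂_4, so H_3 = 0.

As a check, the Euler characteristic is 4 − 6 + 4 − 1 = 1, which agrees with 1 − 0 + 0 − 0 = 1.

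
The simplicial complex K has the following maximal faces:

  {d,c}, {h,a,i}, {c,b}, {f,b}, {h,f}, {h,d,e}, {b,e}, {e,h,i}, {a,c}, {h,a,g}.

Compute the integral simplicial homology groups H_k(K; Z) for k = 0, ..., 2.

Fix the vertex order a < b < c < d < e < f < g < h < i and write every simplex with vertices in increasing order. Then dim K = 2 and the simplices of K are:

  0-simplices (9): a, b, c, d, e, f, g, h, i
  1-simplices (15): ac, ag, ah, ai, bc, be, bf, cd, de, dh, eh, ei, fh, gh, hi
  2-simplices (4): agh, ahi, deh, ehi

giving chain groups C_0 ≅ Z^9, C_1 ≅ Z^15, C_2 ≅ Z^4.

Boundary ∂_1: C_1 → C_0 is given by ∂[p,q] = [q] − [p].
The 9×15 boundary matrix has rank 8 and Smith normal form diag(1,1,1,1,1,1,1,1).

∂_2: C_2 → C_1 maps a triangle to the signed sum of its edges. For instance
  ∂deh = eh − dh + de,
  ∂agh = gh − ah + ag.
This gives a 15×4 integer matrix of rank 4; reducing to Smith normal form yields diagonal entries (1,1,1,1).

Now H_k = ker ∂_k / im ∂_{k+1}, so:

  H_0: rank C_0 − rank ∂_1 = 9 − 8 = 1, and the invariant factors of ∂_1 are all 1, so H_0 ≅ Z.
  H_1: rank ker ∂_1 − rank ∂_2 = (15 − 8) − 4 = 3, and the invariant factors of ∂_2 are all 1, so H_1 ≅ Z^3.
  H_2: rank ker ∂_2 − rank ∂_3 = (4 − 4) − 0 = 0, and there is no ∂_3, so H_2 ≅ 0.

As a check, the Euler characteristic is 9 − 15 + 4 = -2, which agrees with 1 − 3 + 0 = -2.

H_0 = Z,  H_1 = Z^3,  H_2 = 0.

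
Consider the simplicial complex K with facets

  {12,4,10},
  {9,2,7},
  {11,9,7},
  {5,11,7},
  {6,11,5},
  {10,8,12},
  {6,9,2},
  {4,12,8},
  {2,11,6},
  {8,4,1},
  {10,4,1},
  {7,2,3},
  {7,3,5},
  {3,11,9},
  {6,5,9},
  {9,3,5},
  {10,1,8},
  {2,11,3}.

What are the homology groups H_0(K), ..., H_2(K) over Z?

H_0 = Z^2,  H_1 = Z/2Z,  H_2 = Z.

K has 12 vertices, 27 edges, 18 triangles.
rank ∂_0 = 0, rank ∂_1 = 10 ⇒ b_0 = 12 − 0 − 10 = 2; all invariant factors of ∂_1 are 1 so no torsion. So H_0 ≅ Z^2.
rank ∂_1 = 10, rank ∂_2 = 17 ⇒ b_1 = 27 − 10 − 17 = 0; ∂_2 has invariant factor(s) [2] giving torsion. So H_1 ≅ Z/2Z.
rank ∂_2 = 17, rank ∂_3 = 0 ⇒ b_2 = 18 − 17 − 0 = 1. So H_2 ≅ Z.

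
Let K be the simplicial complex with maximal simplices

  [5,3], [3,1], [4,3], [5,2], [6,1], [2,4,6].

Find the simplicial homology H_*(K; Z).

H_0 ≅ Z,  H_1 ≅ Z^2,  H_2 = 0.

Fix the vertex order 1 < 2 < 3 < 4 < 5 < 6 and write every simplex with vertices in increasing order. Then dim K = 2 and the simplices of K are:

  0-simplices (6): [1], [2], [3], [4], [5], [6]
  1-simplices (8): [1,3], [1,6], [2,4], [2,5], [2,6], [3,4], [3,5], [4,6]
  2-simplices (1): [2,4,6]

giving chain groups C_0 ≅ Z^6, C_1 ≅ Z^8, C_2 ≅ Z^1.

The boundary map ∂_1: C_1 → C_0 is given by ∂[p,q] = [q] − [p]. For instance
  ∂[2,6] = [6] − [2].
The 6×8 boundary matrix has rank 5 and Smith normal form diag(1,1,1,1,1).

The boundary map ∂_2: C_2 → C_1 acts by ∂[p,q,r] = [q,r] − [p,r] + [p,q]. For instance
  ∂[2,4,6] = [4,6] − [2,6] + [2,4].
This gives a 8×1 integer matrix of rank 1; reducing to Smith normal form yields diagonal entries (1).

Now H_k = ker ∂_k / im ∂_{k+1}, so:

  H_0: rank C_0 − rank ∂_1 = 6 − 5 = 1, and the invariant factors of ∂_1 are all 1, so H_0 = Z.
  H_1: rank ker ∂_1 − rank ∂_2 = (8 − 5) − 1 = 2, and the invariant factors of ∂_2 are all 1, so H_1 = Z^2.
  H_2: rank ker ∂_2 − rank ∂_3 = (1 − 1) − 0 = 0, and there is no ∂_3, so H_2 = 0.

As a check, the Euler characteristic is 6 − 8 + 1 = -1, which agrees with 1 − 2 + 0 = -1.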